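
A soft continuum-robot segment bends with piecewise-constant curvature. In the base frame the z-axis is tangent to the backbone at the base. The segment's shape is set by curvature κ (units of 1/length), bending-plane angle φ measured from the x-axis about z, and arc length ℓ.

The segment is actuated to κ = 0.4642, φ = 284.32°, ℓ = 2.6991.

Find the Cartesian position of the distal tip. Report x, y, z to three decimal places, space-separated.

θ = κ·ℓ = 0.4642 × 2.6991 = 1.25292 rad
ρ = (1 − cos θ)/κ = (1 − 0.31255)/0.4642 = 1.48094
z = sin θ / κ = 0.94990/0.4642 = 2.04632
x = ρ cos φ = 1.48094 × cos(284.32°) = 0.36629
y = ρ sin φ = 1.48094 × sin(284.32°) = -1.43493

0.366 -1.435 2.046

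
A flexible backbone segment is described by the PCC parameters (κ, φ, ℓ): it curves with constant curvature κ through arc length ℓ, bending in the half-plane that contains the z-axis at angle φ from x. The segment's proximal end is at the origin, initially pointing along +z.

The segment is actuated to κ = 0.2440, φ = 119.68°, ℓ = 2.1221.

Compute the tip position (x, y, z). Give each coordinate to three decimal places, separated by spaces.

-0.266 0.467 2.029

θ = κ·ℓ = 0.2440 × 2.1221 = 0.51779 rad
ρ = (1 − cos θ)/κ = (1 − 0.86891)/0.2440 = 0.53724
z = sin θ / κ = 0.49496/0.2440 = 2.02854
x = ρ cos φ = 0.53724 × cos(119.68°) = -0.26602
y = ρ sin φ = 0.53724 × sin(119.68°) = 0.46675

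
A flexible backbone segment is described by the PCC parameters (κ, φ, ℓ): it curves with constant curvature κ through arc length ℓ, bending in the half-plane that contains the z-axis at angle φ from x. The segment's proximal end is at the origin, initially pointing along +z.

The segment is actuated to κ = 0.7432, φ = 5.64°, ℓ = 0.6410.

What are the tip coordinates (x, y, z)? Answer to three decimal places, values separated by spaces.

0.149 0.015 0.617

θ = κ·ℓ = 0.7432 × 0.6410 = 0.47639 rad
ρ = (1 − cos θ)/κ = (1 − 0.88866)/0.7432 = 0.14982
z = sin θ / κ = 0.45858/0.7432 = 0.61703
x = ρ cos φ = 0.14982 × cos(5.64°) = 0.14909
y = ρ sin φ = 0.14982 × sin(5.64°) = 0.01472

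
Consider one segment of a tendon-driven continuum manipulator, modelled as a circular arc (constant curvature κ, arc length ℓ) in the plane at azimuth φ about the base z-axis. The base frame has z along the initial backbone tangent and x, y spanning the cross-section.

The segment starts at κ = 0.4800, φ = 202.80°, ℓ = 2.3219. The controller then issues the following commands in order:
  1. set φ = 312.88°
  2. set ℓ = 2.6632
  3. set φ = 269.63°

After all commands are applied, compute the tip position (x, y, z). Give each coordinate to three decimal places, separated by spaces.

-0.010 -1.483 1.995

initial: κ=0.4800, φ=202.80°, ℓ=2.3219
cmd 1: set φ=312.88° → (κ,φ,ℓ)=(0.4800,312.88°,2.3219) → tip=(0.7930,-0.8540,1.8702)
cmd 2: set ℓ=2.6632 → (κ,φ,ℓ)=(0.4800,312.88°,2.6632) → tip=(1.0089,-1.0865,1.9949)
cmd 3: set φ=269.63° → (κ,φ,ℓ)=(0.4800,269.63°,2.6632) → tip=(-0.0096,-1.4827,1.9949)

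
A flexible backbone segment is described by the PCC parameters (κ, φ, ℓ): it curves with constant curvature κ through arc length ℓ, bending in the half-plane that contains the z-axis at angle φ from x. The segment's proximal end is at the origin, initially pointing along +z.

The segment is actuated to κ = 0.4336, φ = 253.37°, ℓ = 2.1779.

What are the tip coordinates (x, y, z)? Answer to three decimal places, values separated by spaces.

θ = κ·ℓ = 0.4336 × 2.1779 = 0.94434 rad
ρ = (1 − cos θ)/κ = (1 − 0.58628)/0.4336 = 0.95415
z = sin θ / κ = 0.81011/0.4336 = 1.86833
x = ρ cos φ = 0.95415 × cos(253.37°) = -0.27307
y = ρ sin φ = 0.95415 × sin(253.37°) = -0.91424

-0.273 -0.914 1.868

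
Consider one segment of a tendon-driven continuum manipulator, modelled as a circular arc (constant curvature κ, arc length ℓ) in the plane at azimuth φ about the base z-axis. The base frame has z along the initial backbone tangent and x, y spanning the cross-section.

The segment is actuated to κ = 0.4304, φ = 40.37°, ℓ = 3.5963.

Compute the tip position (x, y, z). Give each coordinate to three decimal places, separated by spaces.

1.730 1.470 2.323

θ = κ·ℓ = 0.4304 × 3.5963 = 1.54785 rad
ρ = (1 − cos θ)/κ = (1 − 0.02295)/0.4304 = 2.27011
z = sin θ / κ = 0.99974/0.4304 = 2.32281
x = ρ cos φ = 2.27011 × cos(40.37°) = 1.72954
y = ρ sin φ = 2.27011 × sin(40.37°) = 1.47039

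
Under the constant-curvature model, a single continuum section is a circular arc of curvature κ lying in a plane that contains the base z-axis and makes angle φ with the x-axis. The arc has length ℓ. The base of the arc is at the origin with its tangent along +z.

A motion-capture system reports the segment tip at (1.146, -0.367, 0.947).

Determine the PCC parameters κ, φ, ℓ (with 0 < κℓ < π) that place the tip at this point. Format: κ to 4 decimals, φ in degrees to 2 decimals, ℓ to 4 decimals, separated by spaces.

1.0264 342.24 1.7616

ρ = √(x²+y²) = √(1.146² + -0.367²) = 1.20333
φ = atan2(y, x) mod 360° = atan2(-0.367, 1.146) = 342.2426°
|p|² = ρ² + z² = 1.20333² + 0.947² = 2.34481
κ = 2ρ / |p|² = 2×1.20333 / 2.34481 = 1.02638
θ = 2·atan2(ρ, z) = 2·atan2(1.20333, 0.947) = 1.80809 rad
ℓ = θ/κ = 1.80809/1.02638 = 1.76162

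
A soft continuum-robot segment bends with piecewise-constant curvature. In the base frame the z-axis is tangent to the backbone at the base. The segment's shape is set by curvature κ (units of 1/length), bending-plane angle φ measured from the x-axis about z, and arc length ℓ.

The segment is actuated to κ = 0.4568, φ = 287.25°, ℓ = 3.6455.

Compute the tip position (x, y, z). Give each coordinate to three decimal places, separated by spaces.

θ = κ·ℓ = 0.4568 × 3.6455 = 1.66526 rad
ρ = (1 − cos θ)/κ = (1 − -0.09433)/0.4568 = 2.39564
z = sin θ / κ = 0.99554/0.4568 = 2.17938
x = ρ cos φ = 2.39564 × cos(287.25°) = 0.71041
y = ρ sin φ = 2.39564 × sin(287.25°) = -2.28788

0.710 -2.288 2.179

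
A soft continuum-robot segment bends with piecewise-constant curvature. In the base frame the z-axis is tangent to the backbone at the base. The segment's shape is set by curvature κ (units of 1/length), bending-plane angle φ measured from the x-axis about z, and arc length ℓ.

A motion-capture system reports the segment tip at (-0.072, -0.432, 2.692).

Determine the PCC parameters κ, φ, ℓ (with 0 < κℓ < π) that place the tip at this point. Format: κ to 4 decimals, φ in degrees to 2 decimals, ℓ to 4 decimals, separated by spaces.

0.1178 260.54 2.7393

ρ = √(x²+y²) = √(-0.072² + -0.432²) = 0.43796
φ = atan2(y, x) mod 360° = atan2(-0.432, -0.072) = 260.5377°
|p|² = ρ² + z² = 0.43796² + 2.692² = 7.43867
κ = 2ρ / |p|² = 2×0.43796 / 7.43867 = 0.11775
θ = 2·atan2(ρ, z) = 2·atan2(0.43796, 2.692) = 0.32255 rad
ℓ = θ/κ = 0.32255/0.11775 = 2.73925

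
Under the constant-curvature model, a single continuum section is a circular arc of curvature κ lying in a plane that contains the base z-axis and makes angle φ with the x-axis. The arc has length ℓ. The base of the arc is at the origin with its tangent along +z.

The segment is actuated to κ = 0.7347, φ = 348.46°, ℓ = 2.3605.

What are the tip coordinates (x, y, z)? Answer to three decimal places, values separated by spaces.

θ = κ·ℓ = 0.7347 × 2.3605 = 1.73426 rad
ρ = (1 − cos θ)/κ = (1 − -0.16274)/0.7347 = 1.58260
z = sin θ / κ = 0.98667/0.7347 = 1.34296
x = ρ cos φ = 1.58260 × cos(348.46°) = 1.55061
y = ρ sin φ = 1.58260 × sin(348.46°) = -0.31660

1.551 -0.317 1.343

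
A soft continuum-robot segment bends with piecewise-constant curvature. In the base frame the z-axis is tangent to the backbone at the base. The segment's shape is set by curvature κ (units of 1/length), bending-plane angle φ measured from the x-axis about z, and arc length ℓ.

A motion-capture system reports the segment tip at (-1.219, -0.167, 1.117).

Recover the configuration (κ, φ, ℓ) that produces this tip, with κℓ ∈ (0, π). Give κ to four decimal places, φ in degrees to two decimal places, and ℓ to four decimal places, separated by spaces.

0.8911 187.80 1.8711

ρ = √(x²+y²) = √(-1.219² + -0.167²) = 1.23039
φ = atan2(y, x) mod 360° = atan2(-0.167, -1.219) = 187.8008°
|p|² = ρ² + z² = 1.23039² + 1.117² = 2.76154
κ = 2ρ / |p|² = 2×1.23039 / 2.76154 = 0.89109
θ = 2·atan2(ρ, z) = 2·atan2(1.23039, 1.117) = 1.66733 rad
ℓ = θ/κ = 1.66733/0.89109 = 1.87112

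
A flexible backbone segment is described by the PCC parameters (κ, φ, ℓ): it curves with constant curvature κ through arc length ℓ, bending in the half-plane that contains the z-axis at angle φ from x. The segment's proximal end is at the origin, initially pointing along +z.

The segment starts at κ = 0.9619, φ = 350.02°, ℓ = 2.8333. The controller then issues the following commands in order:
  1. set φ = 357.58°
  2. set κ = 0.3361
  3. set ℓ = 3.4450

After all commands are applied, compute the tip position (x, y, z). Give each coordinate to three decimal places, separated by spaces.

1.780 -0.075 2.725

initial: κ=0.9619, φ=350.02°, ℓ=2.8333
cmd 1: set φ=357.58° → (κ,φ,ℓ)=(0.9619,357.58°,2.8333) → tip=(1.9887,-0.0840,0.4203)
cmd 2: set κ=0.3361 → (κ,φ,ℓ)=(0.3361,357.58°,2.8333) → tip=(1.2490,-0.0528,2.4241)
cmd 3: set ℓ=3.4450 → (κ,φ,ℓ)=(0.3361,357.58°,3.4450) → tip=(1.7797,-0.0752,2.7252)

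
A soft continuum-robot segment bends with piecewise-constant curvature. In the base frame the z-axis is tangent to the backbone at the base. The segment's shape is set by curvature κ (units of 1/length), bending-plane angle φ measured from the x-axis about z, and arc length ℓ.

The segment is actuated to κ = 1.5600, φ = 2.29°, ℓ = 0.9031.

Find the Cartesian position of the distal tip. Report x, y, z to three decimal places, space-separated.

0.537 0.021 0.633

θ = κ·ℓ = 1.5600 × 0.9031 = 1.40884 rad
ρ = (1 − cos θ)/κ = (1 − 0.16125)/1.5600 = 0.53766
z = sin θ / κ = 0.98691/1.5600 = 0.63264
x = ρ cos φ = 0.53766 × cos(2.29°) = 0.53723
y = ρ sin φ = 0.53766 × sin(2.29°) = 0.02148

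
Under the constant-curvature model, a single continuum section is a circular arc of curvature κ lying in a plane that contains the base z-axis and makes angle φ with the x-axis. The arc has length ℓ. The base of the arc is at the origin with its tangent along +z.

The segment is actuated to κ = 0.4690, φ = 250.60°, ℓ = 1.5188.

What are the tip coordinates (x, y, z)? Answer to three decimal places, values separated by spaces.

θ = κ·ℓ = 0.4690 × 1.5188 = 0.71232 rad
ρ = (1 − cos θ)/κ = (1 − 0.75685)/0.4690 = 0.51844
z = sin θ / κ = 0.65359/0.4690 = 1.39358
x = ρ cos φ = 0.51844 × cos(250.60°) = -0.17221
y = ρ sin φ = 0.51844 × sin(250.60°) = -0.48901

-0.172 -0.489 1.394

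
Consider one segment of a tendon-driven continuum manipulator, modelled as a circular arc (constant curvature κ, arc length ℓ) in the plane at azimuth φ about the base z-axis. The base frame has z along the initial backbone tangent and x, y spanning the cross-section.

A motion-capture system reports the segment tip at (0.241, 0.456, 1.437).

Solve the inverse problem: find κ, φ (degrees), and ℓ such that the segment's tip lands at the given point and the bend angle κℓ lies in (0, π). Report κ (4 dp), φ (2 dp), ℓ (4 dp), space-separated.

ρ = √(x²+y²) = √(0.241² + 0.456²) = 0.51577
φ = atan2(y, x) mod 360° = atan2(0.456, 0.241) = 62.1432°
|p|² = ρ² + z² = 0.51577² + 1.437² = 2.33099
κ = 2ρ / |p|² = 2×0.51577 / 2.33099 = 0.44253
θ = 2·atan2(ρ, z) = 2·atan2(0.51577, 1.437) = 0.68920 rad
ℓ = θ/κ = 0.68920/0.44253 = 1.55740

0.4425 62.14 1.5574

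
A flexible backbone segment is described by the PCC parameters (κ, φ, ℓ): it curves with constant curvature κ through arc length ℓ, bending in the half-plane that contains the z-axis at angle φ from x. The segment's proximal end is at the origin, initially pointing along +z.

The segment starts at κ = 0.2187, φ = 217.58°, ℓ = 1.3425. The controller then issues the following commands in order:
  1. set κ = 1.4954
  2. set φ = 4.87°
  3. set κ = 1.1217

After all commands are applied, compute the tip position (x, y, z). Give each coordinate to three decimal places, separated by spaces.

0.831 0.071 0.890

initial: κ=0.2187, φ=217.58°, ℓ=1.3425
cmd 1: set κ=1.4954 → (κ,φ,ℓ)=(1.4954,217.58°,1.3425) → tip=(-0.7541,-0.5804,0.6059)
cmd 2: set φ=4.87° → (κ,φ,ℓ)=(1.4954,4.87°,1.3425) → tip=(0.9482,0.0808,0.6059)
cmd 3: set κ=1.1217 → (κ,φ,ℓ)=(1.1217,4.87°,1.3425) → tip=(0.8307,0.0708,0.8896)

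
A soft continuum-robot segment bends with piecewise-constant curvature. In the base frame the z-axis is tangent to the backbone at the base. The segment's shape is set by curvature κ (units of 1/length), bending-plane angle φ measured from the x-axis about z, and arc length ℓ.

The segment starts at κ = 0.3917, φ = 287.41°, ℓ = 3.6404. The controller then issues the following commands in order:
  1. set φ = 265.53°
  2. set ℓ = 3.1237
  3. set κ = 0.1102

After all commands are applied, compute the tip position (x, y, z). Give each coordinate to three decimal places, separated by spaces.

-0.041 -0.531 3.062

initial: κ=0.3917, φ=287.41°, ℓ=3.6404
cmd 1: set φ=265.53° → (κ,φ,ℓ)=(0.3917,265.53°,3.6404) → tip=(-0.1703,-2.1778,2.5262)
cmd 2: set ℓ=3.1237 → (κ,φ,ℓ)=(0.3917,265.53°,3.1237) → tip=(-0.1313,-1.6791,2.4006)
cmd 3: set κ=0.1102 → (κ,φ,ℓ)=(0.1102,265.53°,3.1237) → tip=(-0.0415,-0.5307,3.0624)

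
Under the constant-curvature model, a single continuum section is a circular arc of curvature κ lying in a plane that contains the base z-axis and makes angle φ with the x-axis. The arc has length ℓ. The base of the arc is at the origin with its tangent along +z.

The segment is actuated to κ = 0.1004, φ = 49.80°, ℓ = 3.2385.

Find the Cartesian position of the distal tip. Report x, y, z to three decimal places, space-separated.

0.337 0.399 3.182

θ = κ·ℓ = 0.1004 × 3.2385 = 0.32515 rad
ρ = (1 − cos θ)/κ = (1 − 0.94760)/0.1004 = 0.52187
z = sin θ / κ = 0.31945/0.1004 = 3.18174
x = ρ cos φ = 0.52187 × cos(49.80°) = 0.33684
y = ρ sin φ = 0.52187 × sin(49.80°) = 0.39860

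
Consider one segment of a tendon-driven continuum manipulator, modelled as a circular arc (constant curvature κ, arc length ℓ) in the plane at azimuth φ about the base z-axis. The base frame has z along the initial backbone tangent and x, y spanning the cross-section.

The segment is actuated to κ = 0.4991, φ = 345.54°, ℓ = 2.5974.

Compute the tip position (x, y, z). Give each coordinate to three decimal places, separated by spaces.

1.414 -0.365 1.929

θ = κ·ℓ = 0.4991 × 2.5974 = 1.29636 rad
ρ = (1 − cos θ)/κ = (1 − 0.27100)/0.4991 = 1.46062
z = sin θ / κ = 0.96258/0.4991 = 1.92863
x = ρ cos φ = 1.46062 × cos(345.54°) = 1.41436
y = ρ sin φ = 1.46062 × sin(345.54°) = -0.36472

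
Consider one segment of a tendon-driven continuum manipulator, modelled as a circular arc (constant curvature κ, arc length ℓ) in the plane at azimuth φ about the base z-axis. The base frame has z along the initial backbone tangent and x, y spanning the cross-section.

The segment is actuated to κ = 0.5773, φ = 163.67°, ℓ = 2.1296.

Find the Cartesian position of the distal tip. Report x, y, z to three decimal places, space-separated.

-1.106 0.324 1.632

θ = κ·ℓ = 0.5773 × 2.1296 = 1.22942 rad
ρ = (1 − cos θ)/κ = (1 − 0.33479)/0.5773 = 1.15228
z = sin θ / κ = 0.94229/0.5773 = 1.63224
x = ρ cos φ = 1.15228 × cos(163.67°) = -1.10580
y = ρ sin φ = 1.15228 × sin(163.67°) = 0.32399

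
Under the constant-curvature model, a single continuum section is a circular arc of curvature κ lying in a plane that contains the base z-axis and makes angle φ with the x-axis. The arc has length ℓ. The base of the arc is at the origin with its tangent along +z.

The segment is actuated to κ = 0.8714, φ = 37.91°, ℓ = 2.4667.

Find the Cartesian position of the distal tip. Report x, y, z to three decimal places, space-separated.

1.401 1.091 0.961

θ = κ·ℓ = 0.8714 × 2.4667 = 2.14948 rad
ρ = (1 − cos θ)/κ = (1 − -0.54692)/0.8714 = 1.77522
z = sin θ / κ = 0.83718/0.8714 = 0.96073
x = ρ cos φ = 1.77522 × cos(37.91°) = 1.40061
y = ρ sin φ = 1.77522 × sin(37.91°) = 1.09073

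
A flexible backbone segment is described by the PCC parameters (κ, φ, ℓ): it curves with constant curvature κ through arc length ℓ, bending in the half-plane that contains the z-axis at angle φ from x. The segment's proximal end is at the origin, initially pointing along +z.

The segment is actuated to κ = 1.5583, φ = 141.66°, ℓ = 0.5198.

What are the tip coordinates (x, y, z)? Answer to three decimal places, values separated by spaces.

-0.156 0.124 0.465

θ = κ·ℓ = 1.5583 × 0.5198 = 0.81000 rad
ρ = (1 − cos θ)/κ = (1 − 0.68950)/1.5583 = 0.19926
z = sin θ / κ = 0.72429/1.5583 = 0.46480
x = ρ cos φ = 0.19926 × cos(141.66°) = -0.15629
y = ρ sin φ = 0.19926 × sin(141.66°) = 0.12361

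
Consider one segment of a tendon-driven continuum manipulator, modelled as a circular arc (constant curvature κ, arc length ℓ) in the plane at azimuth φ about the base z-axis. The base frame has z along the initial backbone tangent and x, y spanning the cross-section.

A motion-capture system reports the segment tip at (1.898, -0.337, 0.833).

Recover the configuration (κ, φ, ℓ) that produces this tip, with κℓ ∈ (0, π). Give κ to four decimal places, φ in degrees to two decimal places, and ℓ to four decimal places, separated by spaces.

0.8743 349.93 2.6603

ρ = √(x²+y²) = √(1.898² + -0.337²) = 1.92769
φ = atan2(y, x) mod 360° = atan2(-0.337, 1.898) = 349.9318°
|p|² = ρ² + z² = 1.92769² + 0.833² = 4.40986
κ = 2ρ / |p|² = 2×1.92769 / 4.40986 = 0.87426
θ = 2·atan2(ρ, z) = 2·atan2(1.92769, 0.833) = 2.32581 rad
ℓ = θ/κ = 2.32581/0.87426 = 2.66032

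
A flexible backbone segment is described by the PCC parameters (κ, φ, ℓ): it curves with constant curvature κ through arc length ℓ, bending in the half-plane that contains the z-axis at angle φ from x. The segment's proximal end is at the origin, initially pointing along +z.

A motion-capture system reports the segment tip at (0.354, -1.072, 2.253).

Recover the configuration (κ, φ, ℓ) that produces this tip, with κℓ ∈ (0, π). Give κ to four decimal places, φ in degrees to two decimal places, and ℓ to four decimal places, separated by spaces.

ρ = √(x²+y²) = √(0.354² + -1.072²) = 1.12894
φ = atan2(y, x) mod 360° = atan2(-1.072, 0.354) = 288.2745°
|p|² = ρ² + z² = 1.12894² + 2.253² = 6.35051
κ = 2ρ / |p|² = 2×1.12894 / 6.35051 = 0.35554
θ = 2·atan2(ρ, z) = 2·atan2(1.12894, 2.253) = 0.92903 rad
ℓ = θ/κ = 0.92903/0.35554 = 2.61298

0.3555 288.27 2.6130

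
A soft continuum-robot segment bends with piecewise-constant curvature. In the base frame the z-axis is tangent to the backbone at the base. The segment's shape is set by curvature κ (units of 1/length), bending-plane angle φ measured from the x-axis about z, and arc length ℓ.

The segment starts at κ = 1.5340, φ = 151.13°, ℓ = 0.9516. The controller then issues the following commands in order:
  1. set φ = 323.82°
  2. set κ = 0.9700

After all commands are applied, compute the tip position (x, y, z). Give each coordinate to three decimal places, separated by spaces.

initial: κ=1.5340, φ=151.13°, ℓ=0.9516
cmd 1: set φ=323.82° → (κ,φ,ℓ)=(1.5340,323.82°,0.9516) → tip=(0.4679,-0.3422,0.6479)
cmd 2: set κ=0.9700 → (κ,φ,ℓ)=(0.9700,323.82°,0.9516) → tip=(0.3300,-0.2414,0.8221)

0.330 -0.241 0.822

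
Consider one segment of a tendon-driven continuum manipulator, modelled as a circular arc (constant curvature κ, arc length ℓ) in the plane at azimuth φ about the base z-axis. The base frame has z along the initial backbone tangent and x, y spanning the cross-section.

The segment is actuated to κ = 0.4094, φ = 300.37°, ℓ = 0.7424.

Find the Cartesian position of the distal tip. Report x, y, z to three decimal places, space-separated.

θ = κ·ℓ = 0.4094 × 0.7424 = 0.30394 rad
ρ = (1 − cos θ)/κ = (1 − 0.95417)/0.4094 = 0.11196
z = sin θ / κ = 0.29928/0.4094 = 0.73102
x = ρ cos φ = 0.11196 × cos(300.37°) = 0.05660
y = ρ sin φ = 0.11196 × sin(300.37°) = -0.09659

0.057 -0.097 0.731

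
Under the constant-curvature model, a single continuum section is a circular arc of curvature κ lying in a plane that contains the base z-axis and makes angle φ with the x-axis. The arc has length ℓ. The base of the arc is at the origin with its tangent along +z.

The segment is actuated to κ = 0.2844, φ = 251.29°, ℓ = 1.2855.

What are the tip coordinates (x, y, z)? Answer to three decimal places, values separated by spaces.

θ = κ·ℓ = 0.2844 × 1.2855 = 0.36560 rad
ρ = (1 − cos θ)/κ = (1 − 0.93391)/0.2844 = 0.23238
z = sin θ / κ = 0.35751/0.2844 = 1.25705
x = ρ cos φ = 0.23238 × cos(251.29°) = -0.07454
y = ρ sin φ = 0.23238 × sin(251.29°) = -0.22010

-0.075 -0.220 1.257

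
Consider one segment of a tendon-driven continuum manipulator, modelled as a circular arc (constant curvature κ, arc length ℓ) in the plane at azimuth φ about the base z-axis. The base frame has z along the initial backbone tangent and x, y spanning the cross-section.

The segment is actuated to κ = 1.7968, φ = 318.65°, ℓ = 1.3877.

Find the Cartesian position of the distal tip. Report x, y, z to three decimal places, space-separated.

θ = κ·ℓ = 1.7968 × 1.3877 = 2.49342 rad
ρ = (1 − cos θ)/κ = (1 − -0.79719)/1.7968 = 1.00022
z = sin θ / κ = 0.60373/1.7968 = 0.33600
x = ρ cos φ = 1.00022 × cos(318.65°) = 0.75085
y = ρ sin φ = 1.00022 × sin(318.65°) = -0.66080

0.751 -0.661 0.336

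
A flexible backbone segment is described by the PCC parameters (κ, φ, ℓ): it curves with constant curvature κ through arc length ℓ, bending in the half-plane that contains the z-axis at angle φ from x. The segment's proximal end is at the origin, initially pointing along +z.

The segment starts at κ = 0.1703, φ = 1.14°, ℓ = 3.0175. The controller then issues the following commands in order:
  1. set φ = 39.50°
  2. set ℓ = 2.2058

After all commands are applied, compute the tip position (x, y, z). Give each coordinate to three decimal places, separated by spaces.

initial: κ=0.1703, φ=1.14°, ℓ=3.0175
cmd 1: set φ=39.50° → (κ,φ,ℓ)=(0.1703,39.50°,3.0175) → tip=(0.5852,0.4824,2.8864)
cmd 2: set ℓ=2.2058 → (κ,φ,ℓ)=(0.1703,39.50°,2.2058) → tip=(0.3159,0.2604,2.1543)

0.316 0.260 2.154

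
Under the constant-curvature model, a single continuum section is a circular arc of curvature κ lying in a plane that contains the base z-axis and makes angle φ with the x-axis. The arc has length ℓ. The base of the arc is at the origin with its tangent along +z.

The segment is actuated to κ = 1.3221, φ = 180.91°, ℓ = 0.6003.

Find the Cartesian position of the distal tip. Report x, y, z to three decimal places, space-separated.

θ = κ·ℓ = 1.3221 × 0.6003 = 0.79366 rad
ρ = (1 − cos θ)/κ = (1 − 0.70124)/1.3221 = 0.22597
z = sin θ / κ = 0.71292/1.3221 = 0.53923
x = ρ cos φ = 0.22597 × cos(180.91°) = -0.22594
y = ρ sin φ = 0.22597 × sin(180.91°) = -0.00359

-0.226 -0.004 0.539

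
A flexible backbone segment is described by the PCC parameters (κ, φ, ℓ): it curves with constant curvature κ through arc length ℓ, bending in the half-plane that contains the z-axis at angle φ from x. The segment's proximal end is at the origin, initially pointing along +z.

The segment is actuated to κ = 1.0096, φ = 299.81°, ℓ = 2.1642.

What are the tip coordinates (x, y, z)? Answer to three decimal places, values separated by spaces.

θ = κ·ℓ = 1.0096 × 2.1642 = 2.18498 rad
ρ = (1 − cos θ)/κ = (1 − -0.57629)/1.0096 = 1.56130
z = sin θ / κ = 0.81725/1.0096 = 0.80948
x = ρ cos φ = 1.56130 × cos(299.81°) = 0.77616
y = ρ sin φ = 1.56130 × sin(299.81°) = -1.35471

0.776 -1.355 0.809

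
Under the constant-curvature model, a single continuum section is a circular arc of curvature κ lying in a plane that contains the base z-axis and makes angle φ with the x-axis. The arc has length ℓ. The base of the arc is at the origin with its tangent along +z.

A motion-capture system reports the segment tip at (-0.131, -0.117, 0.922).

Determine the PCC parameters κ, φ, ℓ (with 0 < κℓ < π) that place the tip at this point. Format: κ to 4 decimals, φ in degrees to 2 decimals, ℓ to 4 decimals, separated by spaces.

0.3988 221.77 0.9441

ρ = √(x²+y²) = √(-0.131² + -0.117²) = 0.17564
φ = atan2(y, x) mod 360° = atan2(-0.117, -0.131) = 221.7690°
|p|² = ρ² + z² = 0.17564² + 0.922² = 0.88093
κ = 2ρ / |p|² = 2×0.17564 / 0.88093 = 0.39876
θ = 2·atan2(ρ, z) = 2·atan2(0.17564, 0.922) = 0.37649 rad
ℓ = θ/κ = 0.37649/0.39876 = 0.94415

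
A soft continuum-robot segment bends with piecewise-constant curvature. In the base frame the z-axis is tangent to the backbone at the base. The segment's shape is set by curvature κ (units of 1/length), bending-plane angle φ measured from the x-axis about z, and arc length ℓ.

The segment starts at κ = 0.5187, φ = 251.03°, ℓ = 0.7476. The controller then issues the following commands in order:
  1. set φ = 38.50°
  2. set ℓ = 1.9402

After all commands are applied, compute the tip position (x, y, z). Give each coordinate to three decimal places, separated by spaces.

initial: κ=0.5187, φ=251.03°, ℓ=0.7476
cmd 1: set φ=38.50° → (κ,φ,ℓ)=(0.5187,38.50°,0.7476) → tip=(0.1120,0.0891,0.7290)
cmd 2: set ℓ=1.9402 → (κ,φ,ℓ)=(0.5187,38.50°,1.9402) → tip=(0.7017,0.5582,1.6289)

0.702 0.558 1.629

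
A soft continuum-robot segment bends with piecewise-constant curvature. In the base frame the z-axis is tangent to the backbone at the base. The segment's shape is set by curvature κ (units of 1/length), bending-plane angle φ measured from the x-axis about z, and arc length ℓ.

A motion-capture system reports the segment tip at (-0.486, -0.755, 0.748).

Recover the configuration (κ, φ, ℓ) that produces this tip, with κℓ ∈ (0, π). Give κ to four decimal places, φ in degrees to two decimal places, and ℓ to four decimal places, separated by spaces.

ρ = √(x²+y²) = √(-0.486² + -0.755²) = 0.89790
φ = atan2(y, x) mod 360° = atan2(-0.755, -0.486) = 237.2303°
|p|² = ρ² + z² = 0.89790² + 0.748² = 1.36572
κ = 2ρ / |p|² = 2×0.89790 / 1.36572 = 1.31490
θ = 2·atan2(ρ, z) = 2·atan2(0.89790, 0.748) = 1.75244 rad
ℓ = θ/κ = 1.75244/1.31490 = 1.33275

1.3149 237.23 1.3328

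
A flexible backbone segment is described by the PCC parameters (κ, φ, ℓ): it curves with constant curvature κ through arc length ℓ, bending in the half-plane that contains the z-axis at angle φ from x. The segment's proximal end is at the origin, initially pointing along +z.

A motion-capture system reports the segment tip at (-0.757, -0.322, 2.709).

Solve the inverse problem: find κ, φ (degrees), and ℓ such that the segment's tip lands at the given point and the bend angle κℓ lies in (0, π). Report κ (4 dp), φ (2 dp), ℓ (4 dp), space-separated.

ρ = √(x²+y²) = √(-0.757² + -0.322²) = 0.82264
φ = atan2(y, x) mod 360° = atan2(-0.322, -0.757) = 203.0431°
|p|² = ρ² + z² = 0.82264² + 2.709² = 8.01541
κ = 2ρ / |p|² = 2×0.82264 / 8.01541 = 0.20526
θ = 2·atan2(ρ, z) = 2·atan2(0.82264, 2.709) = 0.58964 rad
ℓ = θ/κ = 0.58964/0.20526 = 2.87258

0.2053 203.04 2.8726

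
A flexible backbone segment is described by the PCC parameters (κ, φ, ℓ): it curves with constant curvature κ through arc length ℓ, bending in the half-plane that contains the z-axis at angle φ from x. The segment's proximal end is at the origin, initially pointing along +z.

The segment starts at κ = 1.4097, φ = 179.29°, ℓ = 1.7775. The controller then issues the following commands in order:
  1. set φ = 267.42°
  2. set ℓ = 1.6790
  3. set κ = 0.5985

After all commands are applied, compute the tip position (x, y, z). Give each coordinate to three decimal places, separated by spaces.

initial: κ=1.4097, φ=179.29°, ℓ=1.7775
cmd 1: set φ=267.42° → (κ,φ,ℓ)=(1.4097,267.42°,1.7775) → tip=(-0.0576,-1.2788,0.4213)
cmd 2: set ℓ=1.6790 → (κ,φ,ℓ)=(1.4097,267.42°,1.6790) → tip=(-0.0548,-1.2151,0.4962)
cmd 3: set κ=0.5985 → (κ,φ,ℓ)=(0.5985,267.42°,1.6790) → tip=(-0.0349,-0.7742,1.4104)

-0.035 -0.774 1.410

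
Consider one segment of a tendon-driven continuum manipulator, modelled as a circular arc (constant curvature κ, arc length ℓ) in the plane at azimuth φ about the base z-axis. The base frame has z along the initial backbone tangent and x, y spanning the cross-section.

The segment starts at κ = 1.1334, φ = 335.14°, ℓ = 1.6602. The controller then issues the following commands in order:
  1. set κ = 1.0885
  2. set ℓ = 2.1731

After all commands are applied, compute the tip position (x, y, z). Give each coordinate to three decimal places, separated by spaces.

1.428 -0.662 0.644

initial: κ=1.1334, φ=335.14°, ℓ=1.6602
cmd 1: set κ=1.0885 → (κ,φ,ℓ)=(1.0885,335.14°,1.6602) → tip=(1.0287,-0.4767,0.8932)
cmd 2: set ℓ=2.1731 → (κ,φ,ℓ)=(1.0885,335.14°,2.1731) → tip=(1.4284,-0.6618,0.6436)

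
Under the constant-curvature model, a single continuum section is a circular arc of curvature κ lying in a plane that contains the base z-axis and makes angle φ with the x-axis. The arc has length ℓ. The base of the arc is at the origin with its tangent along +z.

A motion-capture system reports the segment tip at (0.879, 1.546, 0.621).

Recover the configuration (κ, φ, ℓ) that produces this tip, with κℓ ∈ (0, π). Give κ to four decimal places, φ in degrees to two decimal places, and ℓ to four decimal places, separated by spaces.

1.0024 60.38 2.4638

ρ = √(x²+y²) = √(0.879² + 1.546²) = 1.77841
φ = atan2(y, x) mod 360° = atan2(1.546, 0.879) = 60.3790°
|p|² = ρ² + z² = 1.77841² + 0.621² = 3.54840
κ = 2ρ / |p|² = 2×1.77841 / 3.54840 = 1.00238
θ = 2·atan2(ρ, z) = 2·atan2(1.77841, 0.621) = 2.46969 rad
ℓ = θ/κ = 2.46969/1.00238 = 2.46384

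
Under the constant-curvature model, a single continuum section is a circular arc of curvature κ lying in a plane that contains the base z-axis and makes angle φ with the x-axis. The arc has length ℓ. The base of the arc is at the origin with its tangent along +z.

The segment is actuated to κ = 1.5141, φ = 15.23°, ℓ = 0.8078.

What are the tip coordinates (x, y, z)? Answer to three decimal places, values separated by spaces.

θ = κ·ℓ = 1.5141 × 0.8078 = 1.22309 rad
ρ = (1 − cos θ)/κ = (1 − 0.34074)/1.5141 = 0.43541
z = sin θ / κ = 0.94016/1.5141 = 0.62093
x = ρ cos φ = 0.43541 × cos(15.23°) = 0.42012
y = ρ sin φ = 0.43541 × sin(15.23°) = 0.11438

0.420 0.114 0.621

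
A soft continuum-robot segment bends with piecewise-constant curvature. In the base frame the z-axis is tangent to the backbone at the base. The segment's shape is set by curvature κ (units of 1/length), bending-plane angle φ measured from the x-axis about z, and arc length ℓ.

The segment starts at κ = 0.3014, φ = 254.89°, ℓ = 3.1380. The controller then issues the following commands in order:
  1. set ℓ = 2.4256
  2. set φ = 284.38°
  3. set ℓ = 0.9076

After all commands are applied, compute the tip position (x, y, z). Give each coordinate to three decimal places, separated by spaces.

0.031 -0.120 0.896

initial: κ=0.3014, φ=254.89°, ℓ=3.1380
cmd 1: set ℓ=2.4256 → (κ,φ,ℓ)=(0.3014,254.89°,2.4256) → tip=(-0.2210,-0.8185,2.2152)
cmd 2: set φ=284.38° → (κ,φ,ℓ)=(0.3014,284.38°,2.4256) → tip=(0.2106,-0.8213,2.2152)
cmd 3: set ℓ=0.9076 → (κ,φ,ℓ)=(0.3014,284.38°,0.9076) → tip=(0.0306,-0.1195,0.8963)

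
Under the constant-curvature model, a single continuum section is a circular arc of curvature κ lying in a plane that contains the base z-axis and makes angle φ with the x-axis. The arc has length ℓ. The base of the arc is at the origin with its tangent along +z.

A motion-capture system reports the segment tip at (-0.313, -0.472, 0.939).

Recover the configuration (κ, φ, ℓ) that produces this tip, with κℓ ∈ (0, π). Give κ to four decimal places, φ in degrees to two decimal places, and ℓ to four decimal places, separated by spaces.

ρ = √(x²+y²) = √(-0.313² + -0.472²) = 0.56635
φ = atan2(y, x) mod 360° = atan2(-0.472, -0.313) = 236.4502°
|p|² = ρ² + z² = 0.56635² + 0.939² = 1.20247
κ = 2ρ / |p|² = 2×0.56635 / 1.20247 = 0.94198
θ = 2·atan2(ρ, z) = 2·atan2(0.56635, 0.939) = 1.08545 rad
ℓ = θ/κ = 1.08545/0.94198 = 1.15232

0.9420 236.45 1.1523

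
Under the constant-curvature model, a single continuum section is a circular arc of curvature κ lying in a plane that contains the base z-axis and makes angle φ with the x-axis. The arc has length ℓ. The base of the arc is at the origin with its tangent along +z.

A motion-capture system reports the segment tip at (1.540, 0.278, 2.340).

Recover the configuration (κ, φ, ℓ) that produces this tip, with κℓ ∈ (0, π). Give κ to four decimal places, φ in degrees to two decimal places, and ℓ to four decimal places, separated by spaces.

ρ = √(x²+y²) = √(1.540² + 0.278²) = 1.56489
φ = atan2(y, x) mod 360° = atan2(0.278, 1.540) = 10.2328°
|p|² = ρ² + z² = 1.56489² + 2.340² = 7.92448
κ = 2ρ / |p|² = 2×1.56489 / 7.92448 = 0.39495
θ = 2·atan2(ρ, z) = 2·atan2(1.56489, 2.340) = 1.17890 rad
ℓ = θ/κ = 1.17890/0.39495 = 2.98492

0.3950 10.23 2.9849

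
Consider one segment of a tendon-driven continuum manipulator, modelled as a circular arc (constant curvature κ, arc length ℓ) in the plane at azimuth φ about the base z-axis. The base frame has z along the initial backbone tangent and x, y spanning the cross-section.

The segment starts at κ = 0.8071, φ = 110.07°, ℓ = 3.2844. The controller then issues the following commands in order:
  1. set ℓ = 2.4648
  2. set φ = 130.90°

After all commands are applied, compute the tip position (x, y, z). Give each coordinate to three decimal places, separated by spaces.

initial: κ=0.8071, φ=110.07°, ℓ=3.2844
cmd 1: set ℓ=2.4648 → (κ,φ,ℓ)=(0.8071,110.07°,2.4648) → tip=(-0.5980,1.6368,1.1321)
cmd 2: set φ=130.90° → (κ,φ,ℓ)=(0.8071,130.90°,2.4648) → tip=(-1.1409,1.3171,1.1321)

-1.141 1.317 1.132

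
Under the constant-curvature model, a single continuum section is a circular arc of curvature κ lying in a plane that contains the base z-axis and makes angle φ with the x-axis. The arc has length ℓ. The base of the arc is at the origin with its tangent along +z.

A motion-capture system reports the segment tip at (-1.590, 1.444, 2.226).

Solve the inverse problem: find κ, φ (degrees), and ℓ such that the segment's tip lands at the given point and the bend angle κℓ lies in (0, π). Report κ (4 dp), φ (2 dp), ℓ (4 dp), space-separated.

ρ = √(x²+y²) = √(-1.590² + 1.444²) = 2.14784
φ = atan2(y, x) mod 360° = atan2(1.444, -1.590) = 137.7550°
|p|² = ρ² + z² = 2.14784² + 2.226² = 9.56831
κ = 2ρ / |p|² = 2×2.14784 / 9.56831 = 0.44895
θ = 2·atan2(ρ, z) = 2·atan2(2.14784, 2.226) = 1.53506 rad
ℓ = θ/κ = 1.53506/0.44895 = 3.41923

0.4489 137.76 3.4192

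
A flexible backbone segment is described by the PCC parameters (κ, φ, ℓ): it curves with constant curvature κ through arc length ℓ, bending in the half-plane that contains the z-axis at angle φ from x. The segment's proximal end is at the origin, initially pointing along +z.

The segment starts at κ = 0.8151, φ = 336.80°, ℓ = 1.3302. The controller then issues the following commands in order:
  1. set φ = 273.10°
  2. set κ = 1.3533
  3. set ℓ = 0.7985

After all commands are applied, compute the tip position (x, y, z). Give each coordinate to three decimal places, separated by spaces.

0.021 -0.390 0.652

initial: κ=0.8151, φ=336.80°, ℓ=1.3302
cmd 1: set φ=273.10° → (κ,φ,ℓ)=(0.8151,273.10°,1.3302) → tip=(0.0353,-0.6522,1.0845)
cmd 2: set κ=1.3533 → (κ,φ,ℓ)=(1.3533,273.10°,1.3302) → tip=(0.0490,-0.9056,0.7196)
cmd 3: set ℓ=0.7985 → (κ,φ,ℓ)=(1.3533,273.10°,0.7985) → tip=(0.0211,-0.3905,0.6519)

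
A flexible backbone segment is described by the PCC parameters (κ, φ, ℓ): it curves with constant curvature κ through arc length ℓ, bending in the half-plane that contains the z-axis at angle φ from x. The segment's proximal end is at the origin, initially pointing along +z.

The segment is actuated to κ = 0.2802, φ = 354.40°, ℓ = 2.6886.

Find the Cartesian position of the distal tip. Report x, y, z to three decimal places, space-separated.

0.961 -0.094 2.441

θ = κ·ℓ = 0.2802 × 2.6886 = 0.75335 rad
ρ = (1 − cos θ)/κ = (1 − 0.72940)/0.2802 = 0.96572
z = sin θ / κ = 0.68408/0.2802 = 2.44141
x = ρ cos φ = 0.96572 × cos(354.40°) = 0.96111
y = ρ sin φ = 0.96572 × sin(354.40°) = -0.09424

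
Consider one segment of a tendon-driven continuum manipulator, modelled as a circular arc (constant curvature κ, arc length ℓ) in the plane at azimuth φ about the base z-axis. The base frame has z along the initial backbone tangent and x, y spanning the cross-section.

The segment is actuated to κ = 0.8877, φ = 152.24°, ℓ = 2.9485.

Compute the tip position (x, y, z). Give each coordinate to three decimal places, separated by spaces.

θ = κ·ℓ = 0.8877 × 2.9485 = 2.61738 rad
ρ = (1 − cos θ)/κ = (1 − -0.86572)/0.8877 = 2.10175
z = sin θ / κ = 0.50053/0.8877 = 0.56385
x = ρ cos φ = 2.10175 × cos(152.24°) = -1.85985
y = ρ sin φ = 2.10175 × sin(152.24°) = 0.97893

-1.860 0.979 0.564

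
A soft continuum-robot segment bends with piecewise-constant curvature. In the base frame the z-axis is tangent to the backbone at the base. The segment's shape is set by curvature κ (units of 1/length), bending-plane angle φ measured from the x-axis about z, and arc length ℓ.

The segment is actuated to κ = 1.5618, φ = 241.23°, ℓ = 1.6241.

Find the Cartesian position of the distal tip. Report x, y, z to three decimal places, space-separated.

θ = κ·ℓ = 1.5618 × 1.6241 = 2.53652 rad
ρ = (1 − cos θ)/κ = (1 − -0.82246)/1.5618 = 1.16690
z = sin θ / κ = 0.56882/1.5618 = 0.36421
x = ρ cos φ = 1.16690 × cos(241.23°) = -0.56162
y = ρ sin φ = 1.16690 × sin(241.23°) = -1.02285

-0.562 -1.023 0.364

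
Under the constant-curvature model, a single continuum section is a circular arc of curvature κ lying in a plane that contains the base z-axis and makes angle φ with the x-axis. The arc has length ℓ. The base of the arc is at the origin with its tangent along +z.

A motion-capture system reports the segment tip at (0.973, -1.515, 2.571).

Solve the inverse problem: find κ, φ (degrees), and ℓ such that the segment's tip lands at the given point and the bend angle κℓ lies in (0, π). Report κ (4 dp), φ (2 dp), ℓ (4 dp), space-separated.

0.3655 302.71 3.3429

ρ = √(x²+y²) = √(0.973² + -1.515²) = 1.80054
φ = atan2(y, x) mod 360° = atan2(-1.515, 0.973) = 302.7104°
|p|² = ρ² + z² = 1.80054² + 2.571² = 9.85200
κ = 2ρ / |p|² = 2×1.80054 / 9.85200 = 0.36552
θ = 2·atan2(ρ, z) = 2·atan2(1.80054, 2.571) = 1.22189 rad
ℓ = θ/κ = 1.22189/0.36552 = 3.34290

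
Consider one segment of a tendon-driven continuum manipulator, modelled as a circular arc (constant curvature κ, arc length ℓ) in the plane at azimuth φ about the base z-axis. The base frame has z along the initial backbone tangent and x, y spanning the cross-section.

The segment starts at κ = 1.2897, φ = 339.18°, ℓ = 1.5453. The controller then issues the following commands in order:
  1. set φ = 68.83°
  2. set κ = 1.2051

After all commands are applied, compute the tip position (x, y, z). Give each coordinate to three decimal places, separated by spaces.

0.386 0.996 0.795

initial: κ=1.2897, φ=339.18°, ℓ=1.5453
cmd 1: set φ=68.83° → (κ,φ,ℓ)=(1.2897,68.83°,1.5453) → tip=(0.3948,1.0193,0.7073)
cmd 2: set κ=1.2051 → (κ,φ,ℓ)=(1.2051,68.83°,1.5453) → tip=(0.3858,0.9961,0.7948)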